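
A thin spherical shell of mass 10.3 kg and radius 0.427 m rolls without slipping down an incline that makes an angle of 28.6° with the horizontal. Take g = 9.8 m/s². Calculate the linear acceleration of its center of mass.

Translation along the incline: Mg sinθ − f = Ma.
Rotation about the center: fR = Iα with I = (2/3)MR². No-slip gives a = αR, so f = (I/R²)a = (2/3)M a.
Substituting: Mg sinθ = (1 + 0.6667)Ma, so a = g sinθ/(1 + 0.6667) = (9.8) sin 28.6° / 1.667 = 2.815 m/s².

a ≈ 2.81 m/s²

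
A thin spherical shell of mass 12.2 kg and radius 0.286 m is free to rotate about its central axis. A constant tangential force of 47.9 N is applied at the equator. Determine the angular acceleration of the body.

α ≈ 20.6 rad/s²

I = (2/3)MR² = (2/3)(12.2)(0.286)² = 0.6653 kg·m².
τ = F R = (47.9)(0.286) = 13.70 N·m.
Newton's second law for rotation, τ = Iα, gives α = τ/I = 13.70/0.6653 = 20.59 rad/s².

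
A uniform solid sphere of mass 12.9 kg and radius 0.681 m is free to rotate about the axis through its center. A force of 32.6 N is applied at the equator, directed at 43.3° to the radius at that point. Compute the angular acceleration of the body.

I = (2/5)MR² = (2/5)(12.9)(0.681)² = 2.393 kg·m².
Only the tangential component produces torque: τ = F R sinθ = (32.6)(0.681) sin 43.3° = 15.23 N·m.
Newton's second law for rotation, τ = Iα, gives α = τ/I = 15.23/2.393 = 6.363 rad/s².

α ≈ 6.36 rad/s²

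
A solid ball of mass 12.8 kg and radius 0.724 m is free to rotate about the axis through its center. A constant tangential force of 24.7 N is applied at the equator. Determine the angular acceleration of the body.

I = (2/5)MR² = (2/5)(12.8)(0.724)² = 2.684 kg·m².
τ = F R = (24.7)(0.724) = 17.88 N·m.
From τ = Iα: α = 17.88/2.684 = 6.663 rad/s².

α ≈ 6.66 rad/s²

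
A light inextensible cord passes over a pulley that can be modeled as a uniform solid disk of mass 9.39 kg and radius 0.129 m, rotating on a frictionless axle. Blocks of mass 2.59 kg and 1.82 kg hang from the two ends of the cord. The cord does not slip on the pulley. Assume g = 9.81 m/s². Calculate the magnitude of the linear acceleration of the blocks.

a ≈ 0.830 m/s²

I = ½MR² = (1/2)(9.39)(0.129)² = 0.07813 kg·m².
Heavier block: m₁g − T₁ = m₁a. Lighter block: T₂ − m₂g = m₂a.
Pulley: (T₁ − T₂)R = Iα = I(a/R), so T₁ − T₂ = (I/R²)a = (1/2)M_p a = 4.695·a.
Adding the three: (m₁ − m₂)g = (m₁ + m₂ + 4.695)a, so a = (2.59 − 1.82)(9.81)/(2.59 + 1.82 + 4.695) = 0.8296 m/s².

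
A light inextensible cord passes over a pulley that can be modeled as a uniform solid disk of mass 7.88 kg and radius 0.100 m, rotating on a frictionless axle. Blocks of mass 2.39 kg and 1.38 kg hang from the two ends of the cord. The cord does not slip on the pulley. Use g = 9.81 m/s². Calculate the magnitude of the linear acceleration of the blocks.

I = ½MR² = (1/2)(7.88)(0.100)² = 0.03940 kg·m².
Heavier block: m₁g − T₁ = m₁a. Lighter block: T₂ − m₂g = m₂a.
Pulley: (T₁ − T₂)R = Iα = I(a/R), so T₁ − T₂ = (I/R²)a = (1/2)M_p a = 3.940·a.
Adding the three: (m₁ − m₂)g = (m₁ + m₂ + 3.940)a, so a = (2.39 − 1.38)(9.81)/(2.39 + 1.38 + 3.940) = 1.285 m/s².

a ≈ 1.29 m/s²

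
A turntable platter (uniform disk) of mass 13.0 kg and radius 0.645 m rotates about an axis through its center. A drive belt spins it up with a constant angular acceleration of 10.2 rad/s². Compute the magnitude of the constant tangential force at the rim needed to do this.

I = ½MR² = (1/2)(13.0)(0.645)² = 2.704 kg·m².
The required torque is τ = Iα = (2.704)(10.20) = 27.58 N·m.
A tangential force at the rim gives τ = FR, so F = τ/R = 27.58/0.645 = 42.76 N.

F ≈ 42.8 N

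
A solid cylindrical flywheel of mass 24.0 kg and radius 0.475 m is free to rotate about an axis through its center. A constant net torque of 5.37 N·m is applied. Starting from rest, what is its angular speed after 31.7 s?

ω ≈ 62.9 rad/s

I = ½MR² = (1/2)(24.0)(0.475)² = 2.707 kg·m².
α = τ/I = 5.37/2.707 = 1.983 rad/s².
ω = ω₀ + αt = 0 + (1.983)(31.7) = 62.87 rad/s.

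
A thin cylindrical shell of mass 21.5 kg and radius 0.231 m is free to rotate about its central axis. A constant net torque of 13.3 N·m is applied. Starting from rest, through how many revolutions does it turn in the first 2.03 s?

I = MR² = (21.5)(0.231)² = 1.147 kg·m².
α = τ/I = 13.3/1.147 = 11.59 rad/s².
θ = ½αt² = ½(11.59)(2.03)² = 23.89 rad.
Revolutions = θ/(2π) = 3.802.

≈ 3.80 revolutions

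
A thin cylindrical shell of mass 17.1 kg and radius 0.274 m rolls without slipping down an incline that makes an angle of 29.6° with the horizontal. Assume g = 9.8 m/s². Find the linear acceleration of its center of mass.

a ≈ 2.42 m/s²

Translation along the incline: Mg sinθ − f = Ma.
Rotation about the center: fR = Iα with I = MR². No-slip gives a = αR, so f = (I/R²)a = M a.
Substituting: Mg sinθ = (1 + 1.000)Ma, so a = g sinθ/(1 + 1.000) = (9.8) sin 29.6° / 2.000 = 2.420 m/s².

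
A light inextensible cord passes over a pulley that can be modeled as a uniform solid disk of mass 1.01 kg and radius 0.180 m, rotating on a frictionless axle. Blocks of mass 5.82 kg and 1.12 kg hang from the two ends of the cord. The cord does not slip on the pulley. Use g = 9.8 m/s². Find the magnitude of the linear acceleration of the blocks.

I = ½MR² = (1/2)(1.01)(0.180)² = 0.01636 kg·m².
Heavier block: m₁g − T₁ = m₁a. Lighter block: T₂ − m₂g = m₂a.
Pulley: (T₁ − T₂)R = Iα = I(a/R), so T₁ − T₂ = (I/R²)a = (1/2)M_p a = 0.5050·a.
Adding the three: (m₁ − m₂)g = (m₁ + m₂ + 0.5050)a, so a = (5.82 − 1.12)(9.8)/(5.82 + 1.12 + 0.5050) = 6.187 m/s².

a ≈ 6.19 m/s²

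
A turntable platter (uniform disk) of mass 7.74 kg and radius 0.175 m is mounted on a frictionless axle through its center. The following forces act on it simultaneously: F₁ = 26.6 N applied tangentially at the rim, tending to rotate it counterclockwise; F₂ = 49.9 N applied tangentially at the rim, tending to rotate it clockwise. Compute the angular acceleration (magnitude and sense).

α ≈ 34.4 rad/s², clockwise

I = ½MR² = (1/2)(7.74)(0.175)² = 0.1185 kg·m².
Taking counterclockwise as positive: τ₁ = +(26.6)(0.175) = +4.655 N·m; τ₂ = −(49.9)(0.175) = −8.732 N·m.
Net torque τ = -4.077 N·m.
α = τ/I = -4.077/0.1185 = -34.40 rad/s².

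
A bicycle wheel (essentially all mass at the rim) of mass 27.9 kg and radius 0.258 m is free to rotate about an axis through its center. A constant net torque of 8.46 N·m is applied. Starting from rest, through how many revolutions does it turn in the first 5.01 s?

≈ 9.10 revolutions

I = MR² = (27.9)(0.258)² = 1.857 kg·m².
α = τ/I = 8.46/1.857 = 4.555 rad/s².
θ = ½αt² = ½(4.555)(5.01)² = 57.17 rad.
Revolutions = θ/(2π) = 9.099.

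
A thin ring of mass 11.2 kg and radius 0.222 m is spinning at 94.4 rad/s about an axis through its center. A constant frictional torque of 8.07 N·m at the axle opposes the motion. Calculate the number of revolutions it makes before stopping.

≈ 48.5 revolutions

I = MR² = (11.2)(0.222)² = 0.5520 kg·m².
The net torque has magnitude 8.07 N·m, opposing ω.
|α| = τ/I = 8.070/0.5520 = 14.62 rad/s² (deceleration).
ω² = ω₀² − 2|α|θ with ω = 0 ⇒ θ = ω₀²/(2|α|) = 304.8 rad = 48.50 rev.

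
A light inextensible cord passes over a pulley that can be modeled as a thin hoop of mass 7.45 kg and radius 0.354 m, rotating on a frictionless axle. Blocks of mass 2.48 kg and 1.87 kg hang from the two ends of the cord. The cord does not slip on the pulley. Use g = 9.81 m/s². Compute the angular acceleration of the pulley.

I = MR² = (7.45)(0.354)² = 0.9336 kg·m².
Heavier block: m₁g − T₁ = m₁a. Lighter block: T₂ − m₂g = m₂a.
Pulley: (T₁ − T₂)R = Iα = I(a/R), so T₁ − T₂ = (I/R²)a = 1·M_p a = 7.450·a.
Adding the three: (m₁ − m₂)g = (m₁ + m₂ + 7.450)a, so a = (2.48 − 1.87)(9.81)/(2.48 + 1.87 + 7.450) = 0.5071 m/s².
α = a/R = 0.5071/0.354 = 1.433 rad/s².

α ≈ 1.43 rad/s²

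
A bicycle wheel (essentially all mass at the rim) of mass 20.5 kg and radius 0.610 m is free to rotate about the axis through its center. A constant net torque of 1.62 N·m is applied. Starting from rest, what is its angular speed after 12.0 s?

I = MR² = (20.5)(0.610)² = 7.628 kg·m².
α = τ/I = 1.62/7.628 = 0.2124 rad/s².
ω = ω₀ + αt = 0 + (0.2124)(12.0) = 2.548 rad/s.

ω ≈ 2.55 rad/s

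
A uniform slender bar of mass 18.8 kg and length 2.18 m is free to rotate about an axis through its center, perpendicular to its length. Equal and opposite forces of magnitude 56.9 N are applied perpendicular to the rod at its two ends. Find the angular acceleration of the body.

α ≈ 16.7 rad/s²

I = (1/12)ML² = (1/12)(18.8)(2.18)² = 7.445 kg·m².
The couple gives τ = F·(L/2) + F·(L/2) = F L = (56.9)(2.18) = 124.0 N·m.
Newton's second law for rotation, τ = Iα, gives α = τ/I = 124.0/7.445 = 16.66 rad/s².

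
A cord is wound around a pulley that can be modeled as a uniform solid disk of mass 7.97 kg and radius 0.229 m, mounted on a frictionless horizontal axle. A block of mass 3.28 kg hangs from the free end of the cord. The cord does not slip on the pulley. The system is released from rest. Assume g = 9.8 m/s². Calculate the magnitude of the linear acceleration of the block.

I = ½MR² = (1/2)(7.97)(0.229)² = 0.2090 kg·m².
Block: mg − T = ma. Pulley: TR = Iα. No-slip: a = αR, so T = (I/R²)a = 3.985·a.
Then mg = (m + 3.985)a, so a = (3.28)(9.8)/(3.28 + 3.985) = 4.425 m/s².

a ≈ 4.42 m/s²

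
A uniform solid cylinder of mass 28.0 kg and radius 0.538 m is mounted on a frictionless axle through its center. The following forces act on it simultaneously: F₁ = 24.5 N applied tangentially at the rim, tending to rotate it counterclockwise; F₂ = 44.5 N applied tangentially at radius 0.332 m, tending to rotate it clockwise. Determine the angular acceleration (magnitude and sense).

α ≈ 0.393 rad/s², clockwise

I = ½MR² = (1/2)(28.0)(0.538)² = 4.052 kg·m².
Taking counterclockwise as positive: τ₁ = +(24.5)(0.538) = +13.18 N·m; τ₂ = −(44.5)(0.332) = −14.77 N·m.
Net torque τ = -1.593 N·m.
α = τ/I = -1.593/4.052 = -0.3931 rad/s².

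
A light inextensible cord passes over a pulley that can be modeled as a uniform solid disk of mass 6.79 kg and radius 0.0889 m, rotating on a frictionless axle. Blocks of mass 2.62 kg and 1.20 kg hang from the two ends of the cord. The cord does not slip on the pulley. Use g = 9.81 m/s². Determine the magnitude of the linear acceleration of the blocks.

I = ½MR² = (1/2)(6.79)(0.0889)² = 0.02683 kg·m².
Heavier block: m₁g − T₁ = m₁a. Lighter block: T₂ − m₂g = m₂a.
Pulley: (T₁ − T₂)R = Iα = I(a/R), so T₁ − T₂ = (I/R²)a = (1/2)M_p a = 3.395·a.
Adding the three: (m₁ − m₂)g = (m₁ + m₂ + 3.395)a, so a = (2.62 − 1.20)(9.81)/(2.62 + 1.20 + 3.395) = 1.931 m/s².

a ≈ 1.93 m/s²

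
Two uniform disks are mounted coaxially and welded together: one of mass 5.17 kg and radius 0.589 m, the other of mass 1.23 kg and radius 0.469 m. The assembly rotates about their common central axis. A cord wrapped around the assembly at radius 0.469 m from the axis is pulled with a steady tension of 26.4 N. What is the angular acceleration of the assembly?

I = ½M₁R₁² + ½M₂R₂² = ½(5.17)(0.589)² + ½(1.23)(0.469)² = 1.032 kg·m².
τ = F r = (26.4)(0.469) = 12.38 N·m.
α = τ/I = 12.38/1.032 = 12.00 rad/s².

α ≈ 12.0 rad/s²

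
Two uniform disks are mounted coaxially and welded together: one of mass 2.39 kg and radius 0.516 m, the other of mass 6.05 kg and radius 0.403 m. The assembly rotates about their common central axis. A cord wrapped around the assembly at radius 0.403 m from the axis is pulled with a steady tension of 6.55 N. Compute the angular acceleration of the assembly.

α ≈ 3.26 rad/s²

I = ½M₁R₁² + ½M₂R₂² = ½(2.39)(0.516)² + ½(6.05)(0.403)² = 0.8095 kg·m².
τ = F r = (6.55)(0.403) = 2.640 N·m.
α = τ/I = 2.640/0.8095 = 3.261 rad/s².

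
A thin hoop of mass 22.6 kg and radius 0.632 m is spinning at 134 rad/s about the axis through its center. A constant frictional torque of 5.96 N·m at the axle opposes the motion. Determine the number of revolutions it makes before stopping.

≈ 2160 revolutions

I = MR² = (22.6)(0.632)² = 9.027 kg·m².
The net torque has magnitude 5.96 N·m, opposing ω.
|α| = τ/I = 5.960/9.027 = 0.6602 rad/s² (deceleration).
ω² = ω₀² − 2|α|θ with ω = 0 ⇒ θ = ω₀²/(2|α|) = 13600 rad = 2164 rev.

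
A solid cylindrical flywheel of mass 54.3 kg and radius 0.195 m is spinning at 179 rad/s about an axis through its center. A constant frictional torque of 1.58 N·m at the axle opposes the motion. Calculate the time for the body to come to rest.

I = ½MR² = (1/2)(54.3)(0.195)² = 1.032 kg·m².
The net torque has magnitude 1.58 N·m, opposing ω.
|α| = τ/I = 1.580/1.032 = 1.530 rad/s² (deceleration).
0 = ω₀ − |α|t ⇒ t = ω₀/|α| = 179/1.530 = 117.0 s.

t ≈ 117 s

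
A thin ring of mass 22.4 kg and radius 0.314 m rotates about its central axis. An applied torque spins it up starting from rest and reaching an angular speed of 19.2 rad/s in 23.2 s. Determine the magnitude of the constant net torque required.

I = MR² = (22.4)(0.314)² = 2.209 kg·m².
α = Δω/Δt = (19.2 − 0)/23.2 = 0.8276 rad/s².
τ = Iα = (2.209)(0.8276) = 1.828 N·m.

τ ≈ 1.83 N·m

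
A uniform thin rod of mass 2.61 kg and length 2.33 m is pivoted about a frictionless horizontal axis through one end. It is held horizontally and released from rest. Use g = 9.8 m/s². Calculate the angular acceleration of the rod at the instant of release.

α ≈ 6.31 rad/s²

About the pivot, I = (1/3)ML² = (1/3)(2.61)(2.33)² = 4.723 kg·m².
The weight acts at the center, a distance L/2 = 1.165 m from the pivot; τ = Mg(L/2) = 29.80 N·m.
α = τ/I = 29.80/4.723 = 6.309 rad/s².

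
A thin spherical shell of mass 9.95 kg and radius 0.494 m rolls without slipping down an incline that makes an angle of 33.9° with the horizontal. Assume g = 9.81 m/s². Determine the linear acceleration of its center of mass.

a ≈ 3.28 m/s²

Translation along the incline: Mg sinθ − f = Ma.
Rotation about the center: fR = Iα with I = (2/3)MR². No-slip gives a = αR, so f = (I/R²)a = (2/3)M a.
Substituting: Mg sinθ = (1 + 0.6667)Ma, so a = g sinθ/(1 + 0.6667) = (9.81) sin 33.9° / 1.667 = 3.283 m/s².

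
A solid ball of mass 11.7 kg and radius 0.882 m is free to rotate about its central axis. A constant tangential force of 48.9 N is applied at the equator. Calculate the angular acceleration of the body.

α ≈ 11.8 rad/s²

I = (2/5)MR² = (2/5)(11.7)(0.882)² = 3.641 kg·m².
τ = F R = (48.9)(0.882) = 43.13 N·m.
Newton's second law for rotation, τ = Iα, gives α = τ/I = 43.13/3.641 = 11.85 rad/s².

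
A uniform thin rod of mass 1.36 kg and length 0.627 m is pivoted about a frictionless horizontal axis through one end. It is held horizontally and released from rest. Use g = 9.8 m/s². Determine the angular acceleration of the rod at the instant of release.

α ≈ 23.4 rad/s²

About the pivot, I = (1/3)ML² = (1/3)(1.36)(0.627)² = 0.1782 kg·m².
The weight acts at the center, a distance L/2 = 0.3135 m from the pivot; τ = Mg(L/2) = 4.178 N·m.
α = τ/I = 4.178/0.1782 = 23.44 rad/s².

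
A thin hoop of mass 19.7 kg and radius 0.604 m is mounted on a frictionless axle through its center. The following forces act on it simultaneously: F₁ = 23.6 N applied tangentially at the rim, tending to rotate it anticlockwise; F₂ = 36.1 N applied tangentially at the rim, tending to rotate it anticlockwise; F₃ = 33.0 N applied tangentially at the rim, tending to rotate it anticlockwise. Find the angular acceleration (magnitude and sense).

α ≈ 7.79 rad/s², anticlockwise

I = MR² = (19.7)(0.604)² = 7.187 kg·m².
Taking anticlockwise as positive: τ₁ = +(23.6)(0.604) = +14.25 N·m; τ₂ = +(36.1)(0.604) = +21.80 N·m; τ₃ = +(33.0)(0.604) = +19.93 N·m.
Net torque τ = 55.99 N·m.
α = τ/I = 55.99/7.187 = 7.791 rad/s².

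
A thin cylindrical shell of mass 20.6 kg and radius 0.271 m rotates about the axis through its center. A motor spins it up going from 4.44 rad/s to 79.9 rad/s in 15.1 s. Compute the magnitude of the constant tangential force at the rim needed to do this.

F ≈ 27.9 N

I = MR² = (20.6)(0.271)² = 1.513 kg·m².
α = Δω/Δt = (79.9 − 4.44)/15.1 = 4.997 rad/s².
The required torque is τ = Iα = (1.513)(4.997) = 7.560 N·m.
A tangential force at the rim gives τ = FR, so F = τ/R = 7.560/0.271 = 27.90 N.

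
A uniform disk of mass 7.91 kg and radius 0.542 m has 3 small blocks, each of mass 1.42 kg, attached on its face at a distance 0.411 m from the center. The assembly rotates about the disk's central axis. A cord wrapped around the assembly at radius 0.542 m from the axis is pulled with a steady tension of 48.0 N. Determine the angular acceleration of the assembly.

I_disk = ½MR² = ½(7.91)(0.542)² = 1.162 kg·m².
I_blocks = 3·m·r² = 3(1.42)(0.411)² = 0.7196 kg·m².
Total I = 1.881 kg·m².
τ = F r = (48.0)(0.542) = 26.02 N·m.
α = τ/I = 26.02/1.881 = 13.83 rad/s².

α ≈ 13.8 rad/s²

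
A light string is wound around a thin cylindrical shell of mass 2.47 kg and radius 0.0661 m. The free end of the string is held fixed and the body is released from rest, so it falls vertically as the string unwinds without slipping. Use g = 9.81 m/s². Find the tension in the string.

Translation: Mg − T = Ma. Rotation about the center: TR = Iα with I = MR².
With a = αR: T = (I/R²)a = M a, so Mg = (1 + 1.000)Ma.
a = g/(1 + 1.000) = 9.81/2.000 = 4.905 m/s².
T = 1.000·M·a = (1.000)(2.47)(4.905) = 12.12 N.

T ≈ 12.1 N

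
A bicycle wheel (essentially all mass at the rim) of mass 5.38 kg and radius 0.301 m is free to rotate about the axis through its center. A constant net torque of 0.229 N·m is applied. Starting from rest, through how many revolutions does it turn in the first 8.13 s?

≈ 2.47 revolutions

I = MR² = (5.38)(0.301)² = 0.4874 kg·m².
α = τ/I = 0.229/0.4874 = 0.4698 rad/s².
θ = ½αt² = ½(0.4698)(8.13)² = 15.53 rad.
Revolutions = θ/(2π) = 2.471.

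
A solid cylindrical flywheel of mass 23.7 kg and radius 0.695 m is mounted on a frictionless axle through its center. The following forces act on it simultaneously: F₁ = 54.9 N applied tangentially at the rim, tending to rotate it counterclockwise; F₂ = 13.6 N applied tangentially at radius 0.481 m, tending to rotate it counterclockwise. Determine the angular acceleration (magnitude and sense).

I = ½MR² = (1/2)(23.7)(0.695)² = 5.724 kg·m².
Taking counterclockwise as positive: τ₁ = +(54.9)(0.695) = +38.16 N·m; τ₂ = +(13.6)(0.481) = +6.542 N·m.
Net torque τ = 44.70 N·m.
α = τ/I = 44.70/5.724 = 7.809 rad/s².

α ≈ 7.81 rad/s², counterclockwise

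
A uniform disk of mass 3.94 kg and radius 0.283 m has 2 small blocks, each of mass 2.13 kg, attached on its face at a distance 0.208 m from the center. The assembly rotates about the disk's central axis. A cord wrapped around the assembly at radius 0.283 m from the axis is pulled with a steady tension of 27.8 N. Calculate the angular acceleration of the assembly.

α ≈ 23.0 rad/s²

I_disk = ½MR² = ½(3.94)(0.283)² = 0.1578 kg·m².
I_blocks = 2·m·r² = 2(2.13)(0.208)² = 0.1843 kg·m².
Total I = 0.3421 kg·m².
τ = F r = (27.8)(0.283) = 7.867 N·m.
α = τ/I = 7.867/0.3421 = 23.00 rad/s².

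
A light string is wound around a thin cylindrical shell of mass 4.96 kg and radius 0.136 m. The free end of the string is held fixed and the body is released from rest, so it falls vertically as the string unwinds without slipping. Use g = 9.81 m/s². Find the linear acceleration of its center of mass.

Translation: Mg − T = Ma. Rotation about the center: TR = Iα with I = MR².
With a = αR: T = (I/R²)a = M a, so Mg = (1 + 1.000)Ma.
a = g/(1 + 1.000) = 9.81/2.000 = 4.905 m/s².

a ≈ 4.91 m/s²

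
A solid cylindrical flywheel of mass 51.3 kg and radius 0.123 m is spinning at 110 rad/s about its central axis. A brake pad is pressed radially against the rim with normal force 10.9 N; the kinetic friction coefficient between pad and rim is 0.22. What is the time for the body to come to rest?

I = ½MR² = (1/2)(51.3)(0.123)² = 0.3881 kg·m².
Friction force f = μN = (0.22)(10.9) = 2.398 N at the rim; torque magnitude τ = fR = 0.2950 N·m, opposing ω.
|α| = τ/I = 0.2950/0.3881 = 0.7601 rad/s² (deceleration).
0 = ω₀ − |α|t ⇒ t = ω₀/|α| = 110/0.7601 = 144.7 s.

t ≈ 145 s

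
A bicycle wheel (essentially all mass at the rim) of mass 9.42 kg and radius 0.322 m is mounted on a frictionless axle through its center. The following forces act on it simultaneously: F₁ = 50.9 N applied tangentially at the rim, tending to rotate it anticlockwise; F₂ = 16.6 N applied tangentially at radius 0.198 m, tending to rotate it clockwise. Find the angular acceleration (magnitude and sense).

I = MR² = (9.42)(0.322)² = 0.9767 kg·m².
Taking anticlockwise as positive: τ₁ = +(50.9)(0.322) = +16.39 N·m; τ₂ = −(16.6)(0.198) = −3.287 N·m.
Net torque τ = 13.10 N·m.
α = τ/I = 13.10/0.9767 = 13.42 rad/s².

α ≈ 13.4 rad/s², anticlockwise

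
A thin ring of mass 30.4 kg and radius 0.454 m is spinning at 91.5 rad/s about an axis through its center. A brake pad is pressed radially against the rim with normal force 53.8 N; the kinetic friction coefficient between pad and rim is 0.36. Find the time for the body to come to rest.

t ≈ 65.2 s

I = MR² = (30.4)(0.454)² = 6.266 kg·m².
Friction force f = μN = (0.36)(53.8) = 19.37 N at the rim; torque magnitude τ = fR = 8.793 N·m, opposing ω.
|α| = τ/I = 8.793/6.266 = 1.403 rad/s² (deceleration).
0 = ω₀ − |α|t ⇒ t = ω₀/|α| = 91.5/1.403 = 65.20 s.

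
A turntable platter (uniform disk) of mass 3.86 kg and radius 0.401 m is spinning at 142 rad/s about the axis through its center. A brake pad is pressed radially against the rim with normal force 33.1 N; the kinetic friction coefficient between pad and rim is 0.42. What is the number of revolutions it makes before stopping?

I = ½MR² = (1/2)(3.86)(0.401)² = 0.3103 kg·m².
Friction force f = μN = (0.42)(33.1) = 13.90 N at the rim; torque magnitude τ = fR = 5.575 N·m, opposing ω.
|α| = τ/I = 5.575/0.3103 = 17.96 rad/s² (deceleration).
ω² = ω₀² − 2|α|θ with ω = 0 ⇒ θ = ω₀²/(2|α|) = 561.3 rad = 89.33 rev.

≈ 89.3 revolutions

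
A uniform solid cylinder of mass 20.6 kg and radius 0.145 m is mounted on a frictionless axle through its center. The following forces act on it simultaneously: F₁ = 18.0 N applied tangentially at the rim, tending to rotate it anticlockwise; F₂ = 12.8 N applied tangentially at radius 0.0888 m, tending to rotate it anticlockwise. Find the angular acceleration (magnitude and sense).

α ≈ 17.3 rad/s², anticlockwise

I = ½MR² = (1/2)(20.6)(0.145)² = 0.2166 kg·m².
Taking anticlockwise as positive: τ₁ = +(18.0)(0.145) = +2.610 N·m; τ₂ = +(12.8)(0.0888) = +1.137 N·m.
Net torque τ = 3.747 N·m.
α = τ/I = 3.747/0.2166 = 17.30 rad/s².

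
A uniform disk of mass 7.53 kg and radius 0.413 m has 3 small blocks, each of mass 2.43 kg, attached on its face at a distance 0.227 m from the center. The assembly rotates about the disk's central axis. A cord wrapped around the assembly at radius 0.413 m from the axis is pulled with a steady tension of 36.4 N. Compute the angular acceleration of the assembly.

I_disk = ½MR² = ½(7.53)(0.413)² = 0.6422 kg·m².
I_blocks = 3·m·r² = 3(2.43)(0.227)² = 0.3756 kg·m².
Total I = 1.018 kg·m².
τ = F r = (36.4)(0.413) = 15.03 N·m.
α = τ/I = 15.03/1.018 = 14.77 rad/s².

α ≈ 14.8 rad/s²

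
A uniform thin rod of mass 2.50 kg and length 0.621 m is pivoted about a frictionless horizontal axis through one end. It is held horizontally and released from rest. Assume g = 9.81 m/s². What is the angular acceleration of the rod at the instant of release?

α ≈ 23.7 rad/s²

About the pivot, I = (1/3)ML² = (1/3)(2.50)(0.621)² = 0.3214 kg·m².
The weight acts at the center, a distance L/2 = 0.3105 m from the pivot; τ = Mg(L/2) = 7.615 N·m.
α = τ/I = 7.615/0.3214 = 23.70 rad/s².
(Equivalently α = (3g/(2L)) = 23.70 rad/s².)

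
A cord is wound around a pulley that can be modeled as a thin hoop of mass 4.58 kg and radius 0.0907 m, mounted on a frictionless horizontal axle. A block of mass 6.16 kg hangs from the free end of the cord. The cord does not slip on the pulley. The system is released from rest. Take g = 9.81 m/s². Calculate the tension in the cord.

T ≈ 25.8 N

I = MR² = (4.58)(0.0907)² = 0.03768 kg·m².
Block: mg − T = ma. Pulley: TR = Iα. No-slip: a = αR, so T = (I/R²)a = 4.580·a.
Then mg = (m + 4.580)a, so a = (6.16)(9.81)/(6.16 + 4.580) = 5.627 m/s².
T = 4.580·a = 25.77 N.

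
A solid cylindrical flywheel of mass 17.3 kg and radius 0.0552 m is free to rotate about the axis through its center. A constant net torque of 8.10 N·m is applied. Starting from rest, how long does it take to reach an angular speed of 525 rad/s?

I = ½MR² = (1/2)(17.3)(0.0552)² = 0.02636 kg·m².
α = τ/I = 8.10/0.02636 = 307.3 rad/s².
ω = αt ⇒ t = ω/α = 525/307.3 = 1.708 s.

t ≈ 1.71 s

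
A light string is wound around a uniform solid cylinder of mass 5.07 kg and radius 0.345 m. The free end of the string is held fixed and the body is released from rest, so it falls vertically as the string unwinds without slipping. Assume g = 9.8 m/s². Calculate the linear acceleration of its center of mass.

Translation: Mg − T = Ma. Rotation about the center: TR = Iα with I = ½MR².
With a = αR: T = (I/R²)a = (1/2)M a, so Mg = (1 + 0.5000)Ma.
a = g/(1 + 0.5000) = 9.8/1.500 = 6.533 m/s².

a ≈ 6.53 m/s²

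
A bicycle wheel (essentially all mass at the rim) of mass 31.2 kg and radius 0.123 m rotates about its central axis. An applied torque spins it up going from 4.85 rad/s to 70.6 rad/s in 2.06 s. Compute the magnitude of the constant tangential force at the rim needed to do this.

I = MR² = (31.2)(0.123)² = 0.4720 kg·m².
α = Δω/Δt = (70.6 − 4.85)/2.06 = 31.92 rad/s².
The required torque is τ = Iα = (0.4720)(31.92) = 15.07 N·m.
A tangential force at the rim gives τ = FR, so F = τ/R = 15.07/0.123 = 122.5 N.

F ≈ 122 N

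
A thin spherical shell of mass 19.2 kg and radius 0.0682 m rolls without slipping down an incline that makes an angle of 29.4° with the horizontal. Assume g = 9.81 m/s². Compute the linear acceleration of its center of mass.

Translation along the incline: Mg sinθ − f = Ma.
Rotation about the center: fR = Iα with I = (2/3)MR². No-slip gives a = αR, so f = (I/R²)a = (2/3)M a.
Substituting: Mg sinθ = (1 + 0.6667)Ma, so a = g sinθ/(1 + 0.6667) = (9.81) sin 29.4° / 1.667 = 2.889 m/s².

a ≈ 2.89 m/s²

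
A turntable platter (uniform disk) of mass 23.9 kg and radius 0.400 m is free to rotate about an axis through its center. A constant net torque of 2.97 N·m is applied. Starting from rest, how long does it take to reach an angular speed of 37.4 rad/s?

I = ½MR² = (1/2)(23.9)(0.400)² = 1.912 kg·m².
α = τ/I = 2.97/1.912 = 1.553 rad/s².
ω = αt ⇒ t = ω/α = 37.4/1.553 = 24.08 s.

t ≈ 24.1 s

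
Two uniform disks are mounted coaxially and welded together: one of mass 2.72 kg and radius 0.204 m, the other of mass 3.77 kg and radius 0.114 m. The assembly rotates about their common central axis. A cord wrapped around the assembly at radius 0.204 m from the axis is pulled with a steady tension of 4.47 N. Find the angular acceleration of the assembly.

I = ½M₁R₁² + ½M₂R₂² = ½(2.72)(0.204)² + ½(3.77)(0.114)² = 0.08110 kg·m².
τ = F r = (4.47)(0.204) = 0.9119 N·m.
α = τ/I = 0.9119/0.08110 = 11.24 rad/s².

α ≈ 11.2 rad/s²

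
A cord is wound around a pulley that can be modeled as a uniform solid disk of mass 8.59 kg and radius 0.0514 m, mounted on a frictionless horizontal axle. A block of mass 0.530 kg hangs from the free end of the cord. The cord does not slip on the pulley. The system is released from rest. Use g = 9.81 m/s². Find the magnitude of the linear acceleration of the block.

a ≈ 1.08 m/s²

I = ½MR² = (1/2)(8.59)(0.0514)² = 0.01135 kg·m².
Block: mg − T = ma. Pulley: TR = Iα. No-slip: a = αR, so T = (I/R²)a = 4.295·a.
Then mg = (m + 4.295)a, so a = (0.530)(9.81)/(0.530 + 4.295) = 1.078 m/s².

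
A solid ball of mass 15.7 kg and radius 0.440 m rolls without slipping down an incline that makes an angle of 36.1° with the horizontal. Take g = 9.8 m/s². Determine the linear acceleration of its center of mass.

Translation along the incline: Mg sinθ − f = Ma.
Rotation about the center: fR = Iα with I = (2/5)MR². No-slip gives a = αR, so f = (I/R²)a = (2/5)M a.
Substituting: Mg sinθ = (1 + 0.4000)Ma, so a = g sinθ/(1 + 0.4000) = (9.8) sin 36.1° / 1.400 = 4.124 m/s².

a ≈ 4.12 m/s²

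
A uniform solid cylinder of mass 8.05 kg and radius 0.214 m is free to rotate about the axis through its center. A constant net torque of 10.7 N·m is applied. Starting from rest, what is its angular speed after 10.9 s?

I = ½MR² = (1/2)(8.05)(0.214)² = 0.1843 kg·m².
α = τ/I = 10.7/0.1843 = 58.05 rad/s².
ω = ω₀ + αt = 0 + (58.05)(10.9) = 632.7 rad/s.

ω ≈ 633 rad/s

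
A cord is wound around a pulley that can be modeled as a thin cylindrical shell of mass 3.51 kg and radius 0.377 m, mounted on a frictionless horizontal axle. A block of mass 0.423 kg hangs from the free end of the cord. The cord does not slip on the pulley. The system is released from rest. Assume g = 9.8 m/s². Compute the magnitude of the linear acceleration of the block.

I = MR² = (3.51)(0.377)² = 0.4989 kg·m².
Block: mg − T = ma. Pulley: TR = Iα. No-slip: a = αR, so T = (I/R²)a = 3.510·a.
Then mg = (m + 3.510)a, so a = (0.423)(9.8)/(0.423 + 3.510) = 1.054 m/s².

a ≈ 1.05 m/s²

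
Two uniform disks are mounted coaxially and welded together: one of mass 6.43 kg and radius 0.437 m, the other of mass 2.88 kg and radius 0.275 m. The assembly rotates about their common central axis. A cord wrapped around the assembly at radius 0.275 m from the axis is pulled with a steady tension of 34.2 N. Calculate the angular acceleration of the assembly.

α ≈ 13.0 rad/s²

I = ½M₁R₁² + ½M₂R₂² = ½(6.43)(0.437)² + ½(2.88)(0.275)² = 0.7229 kg·m².
τ = F r = (34.2)(0.275) = 9.405 N·m.
α = τ/I = 9.405/0.7229 = 13.01 rad/s².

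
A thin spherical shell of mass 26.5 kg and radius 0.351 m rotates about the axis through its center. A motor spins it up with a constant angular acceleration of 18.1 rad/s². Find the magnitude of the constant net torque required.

τ ≈ 39.4 N·m

I = (2/3)MR² = (2/3)(26.5)(0.351)² = 2.177 kg·m².
τ = Iα = (2.177)(18.10) = 39.40 N·m.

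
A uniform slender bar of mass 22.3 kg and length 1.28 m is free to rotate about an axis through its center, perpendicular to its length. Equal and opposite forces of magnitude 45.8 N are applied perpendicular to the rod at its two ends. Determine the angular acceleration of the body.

I = (1/12)ML² = (1/12)(22.3)(1.28)² = 3.045 kg·m².
The couple gives τ = F·(L/2) + F·(L/2) = F L = (45.8)(1.28) = 58.62 N·m.
From τ = Iα: α = 58.62/3.045 = 19.25 rad/s².

α ≈ 19.3 rad/s²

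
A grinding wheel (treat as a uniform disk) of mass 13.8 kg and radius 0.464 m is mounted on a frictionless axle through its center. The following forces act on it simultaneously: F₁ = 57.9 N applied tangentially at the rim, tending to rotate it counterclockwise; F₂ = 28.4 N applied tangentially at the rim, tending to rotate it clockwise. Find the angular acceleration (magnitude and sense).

α ≈ 9.21 rad/s², counterclockwise

I = ½MR² = (1/2)(13.8)(0.464)² = 1.486 kg·m².
Taking counterclockwise as positive: τ₁ = +(57.9)(0.464) = +26.87 N·m; τ₂ = −(28.4)(0.464) = −13.18 N·m.
Net torque τ = 13.69 N·m.
α = τ/I = 13.69/1.486 = 9.214 rad/s².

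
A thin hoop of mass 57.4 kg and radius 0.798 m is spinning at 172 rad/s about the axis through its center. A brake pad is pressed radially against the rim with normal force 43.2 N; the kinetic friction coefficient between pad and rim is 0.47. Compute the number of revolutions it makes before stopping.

I = MR² = (57.4)(0.798)² = 36.55 kg·m².
Friction force f = μN = (0.47)(43.2) = 20.30 N at the rim; torque magnitude τ = fR = 16.20 N·m, opposing ω.
|α| = τ/I = 16.20/36.55 = 0.4433 rad/s² (deceleration).
ω² = ω₀² − 2|α|θ with ω = 0 ⇒ θ = ω₀²/(2|α|) = 33370 rad = 5311 rev.

≈ 5310 revolutions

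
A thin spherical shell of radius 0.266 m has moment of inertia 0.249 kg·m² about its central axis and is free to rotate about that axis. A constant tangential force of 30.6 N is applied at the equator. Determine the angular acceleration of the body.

τ = F R = (30.6)(0.266) = 8.140 N·m.
Newton's second law for rotation, τ = Iα, gives α = τ/I = 8.140/0.2490 = 32.69 rad/s².

α ≈ 32.7 rad/s²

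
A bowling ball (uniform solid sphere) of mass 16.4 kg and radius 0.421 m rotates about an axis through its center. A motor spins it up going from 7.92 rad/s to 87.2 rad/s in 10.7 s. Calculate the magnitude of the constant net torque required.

I = (2/5)MR² = (2/5)(16.4)(0.421)² = 1.163 kg·m².
α = Δω/Δt = (87.2 − 7.92)/10.7 = 7.409 rad/s².
τ = Iα = (1.163)(7.409) = 8.615 N·m.

τ ≈ 8.61 N·m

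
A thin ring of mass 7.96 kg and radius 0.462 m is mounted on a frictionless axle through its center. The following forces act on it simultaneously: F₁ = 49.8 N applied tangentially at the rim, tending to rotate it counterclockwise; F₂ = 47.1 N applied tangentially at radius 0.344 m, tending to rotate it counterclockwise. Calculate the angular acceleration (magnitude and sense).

I = MR² = (7.96)(0.462)² = 1.699 kg·m².
Taking counterclockwise as positive: τ₁ = +(49.8)(0.462) = +23.01 N·m; τ₂ = +(47.1)(0.344) = +16.20 N·m.
Net torque τ = 39.21 N·m.
α = τ/I = 39.21/1.699 = 23.08 rad/s².

α ≈ 23.1 rad/s², counterclockwise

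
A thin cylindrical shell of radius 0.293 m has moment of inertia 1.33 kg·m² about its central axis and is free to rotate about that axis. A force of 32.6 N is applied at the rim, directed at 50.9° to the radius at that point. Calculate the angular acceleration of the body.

Only the tangential component produces torque: τ = F R sinθ = (32.6)(0.293) sin 50.9° = 7.413 N·m.
From τ = Iα: α = 7.413/1.330 = 5.573 rad/s².

α ≈ 5.57 rad/s²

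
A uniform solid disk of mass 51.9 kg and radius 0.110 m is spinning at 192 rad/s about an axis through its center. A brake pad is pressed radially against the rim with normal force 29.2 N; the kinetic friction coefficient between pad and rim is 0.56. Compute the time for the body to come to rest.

I = ½MR² = (1/2)(51.9)(0.110)² = 0.3140 kg·m².
Friction force f = μN = (0.56)(29.2) = 16.35 N at the rim; torque magnitude τ = fR = 1.799 N·m, opposing ω.
|α| = τ/I = 1.799/0.3140 = 5.728 rad/s² (deceleration).
0 = ω₀ − |α|t ⇒ t = ω₀/|α| = 192/5.728 = 33.52 s.

t ≈ 33.5 s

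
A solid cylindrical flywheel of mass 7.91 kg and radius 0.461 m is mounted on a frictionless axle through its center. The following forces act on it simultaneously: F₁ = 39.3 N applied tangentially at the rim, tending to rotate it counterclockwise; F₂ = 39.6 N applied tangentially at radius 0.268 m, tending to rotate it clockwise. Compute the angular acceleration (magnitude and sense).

I = ½MR² = (1/2)(7.91)(0.461)² = 0.8405 kg·m².
Taking counterclockwise as positive: τ₁ = +(39.3)(0.461) = +18.12 N·m; τ₂ = −(39.6)(0.268) = −10.61 N·m.
Net torque τ = 7.504 N·m.
α = τ/I = 7.504/0.8405 = 8.928 rad/s².

α ≈ 8.93 rad/s², counterclockwise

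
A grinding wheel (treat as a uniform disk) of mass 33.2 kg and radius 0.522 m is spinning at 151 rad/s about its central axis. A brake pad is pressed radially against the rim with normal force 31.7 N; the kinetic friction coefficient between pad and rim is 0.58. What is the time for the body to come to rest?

I = ½MR² = (1/2)(33.2)(0.522)² = 4.523 kg·m².
Friction force f = μN = (0.58)(31.7) = 18.39 N at the rim; torque magnitude τ = fR = 9.597 N·m, opposing ω.
|α| = τ/I = 9.597/4.523 = 2.122 rad/s² (deceleration).
0 = ω₀ − |α|t ⇒ t = ω₀/|α| = 151/2.122 = 71.17 s.

t ≈ 71.2 s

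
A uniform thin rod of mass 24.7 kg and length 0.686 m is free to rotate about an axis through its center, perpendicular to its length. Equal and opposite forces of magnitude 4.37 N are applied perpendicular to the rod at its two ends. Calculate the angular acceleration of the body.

α ≈ 3.09 rad/s²

I = (1/12)ML² = (1/12)(24.7)(0.686)² = 0.9686 kg·m².
The couple gives τ = F·(L/2) + F·(L/2) = F L = (4.37)(0.686) = 2.998 N·m.
From τ = Iα: α = 2.998/0.9686 = 3.095 rad/s².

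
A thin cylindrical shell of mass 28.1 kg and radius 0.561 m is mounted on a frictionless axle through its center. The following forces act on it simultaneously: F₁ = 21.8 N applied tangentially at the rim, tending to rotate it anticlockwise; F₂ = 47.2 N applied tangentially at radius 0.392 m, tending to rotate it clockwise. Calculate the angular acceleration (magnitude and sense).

I = MR² = (28.1)(0.561)² = 8.844 kg·m².
Taking anticlockwise as positive: τ₁ = +(21.8)(0.561) = +12.23 N·m; τ₂ = −(47.2)(0.392) = −18.50 N·m.
Net torque τ = -6.273 N·m.
α = τ/I = -6.273/8.844 = -0.7093 rad/s².

α ≈ 0.709 rad/s², clockwise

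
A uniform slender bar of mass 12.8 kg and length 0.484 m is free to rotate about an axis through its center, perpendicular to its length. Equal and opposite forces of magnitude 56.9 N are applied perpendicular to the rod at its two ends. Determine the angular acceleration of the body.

I = (1/12)ML² = (1/12)(12.8)(0.484)² = 0.2499 kg·m².
The couple gives τ = F·(L/2) + F·(L/2) = F L = (56.9)(0.484) = 27.54 N·m.
Newton's second law for rotation, τ = Iα, gives α = τ/I = 27.54/0.2499 = 110.2 rad/s².

α ≈ 110 rad/s²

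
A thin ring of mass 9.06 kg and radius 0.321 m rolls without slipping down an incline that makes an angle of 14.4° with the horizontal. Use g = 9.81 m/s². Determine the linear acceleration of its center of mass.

Translation along the incline: Mg sinθ − f = Ma.
Rotation about the center: fR = Iα with I = MR². No-slip gives a = αR, so f = (I/R²)a = M a.
Substituting: Mg sinθ = (1 + 1.000)Ma, so a = g sinθ/(1 + 1.000) = (9.81) sin 14.4° / 2.000 = 1.220 m/s².

a ≈ 1.22 m/s²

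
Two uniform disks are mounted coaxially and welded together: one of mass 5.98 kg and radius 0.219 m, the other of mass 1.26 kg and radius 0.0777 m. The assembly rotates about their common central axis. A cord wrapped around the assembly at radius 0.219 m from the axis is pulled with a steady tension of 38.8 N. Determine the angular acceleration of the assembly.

I = ½M₁R₁² + ½M₂R₂² = ½(5.98)(0.219)² + ½(1.26)(0.0777)² = 0.1472 kg·m².
τ = F r = (38.8)(0.219) = 8.497 N·m.
α = τ/I = 8.497/0.1472 = 57.72 rad/s².

α ≈ 57.7 rad/s²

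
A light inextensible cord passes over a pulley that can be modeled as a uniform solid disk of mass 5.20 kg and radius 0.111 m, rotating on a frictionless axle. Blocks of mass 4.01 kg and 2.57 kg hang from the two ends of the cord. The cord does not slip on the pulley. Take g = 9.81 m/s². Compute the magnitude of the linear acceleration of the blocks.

a ≈ 1.54 m/s²

I = ½MR² = (1/2)(5.20)(0.111)² = 0.03203 kg·m².
Heavier block: m₁g − T₁ = m₁a. Lighter block: T₂ − m₂g = m₂a.
Pulley: (T₁ − T₂)R = Iα = I(a/R), so T₁ − T₂ = (I/R²)a = (1/2)M_p a = 2.600·a.
Adding the three: (m₁ − m₂)g = (m₁ + m₂ + 2.600)a, so a = (4.01 − 2.57)(9.81)/(4.01 + 2.57 + 2.600) = 1.539 m/s².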